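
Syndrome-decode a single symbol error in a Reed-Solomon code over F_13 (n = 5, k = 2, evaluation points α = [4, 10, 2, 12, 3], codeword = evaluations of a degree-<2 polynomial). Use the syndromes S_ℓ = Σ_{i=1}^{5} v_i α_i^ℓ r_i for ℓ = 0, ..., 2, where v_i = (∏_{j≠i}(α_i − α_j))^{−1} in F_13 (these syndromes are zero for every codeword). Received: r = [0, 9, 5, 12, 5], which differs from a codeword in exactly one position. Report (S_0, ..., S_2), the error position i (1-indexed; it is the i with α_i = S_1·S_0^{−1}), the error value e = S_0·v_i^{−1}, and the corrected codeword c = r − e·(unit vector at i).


S = (2, 4, 8), error at position 3, error magnitude e = 8, c = [0, 9, 10, 12, 5].

Step 1: column multipliers v_i = (∏_{j≠i}(α_i − α_j))^{−1} mod 13.
  i = 1 (α = 4): (4−10)(4−2)(4−12)(4−3) = (−6)·2·(−8)·1 = 96 ≡ 5, so v_1 = 5^{−1} = 8 (mod 13).
  i = 2 (α = 10): (10−4)(10−2)(10−12)(10−3) = 6·8·(−2)·7 = −672 ≡ 4, so v_2 = 4^{−1} = 10 (mod 13).
  i = 3 (α = 2): (2−4)(2−10)(2−12)(2−3) = (−2)·(−8)·(−10)·(−1) = 160 ≡ 4, so v_3 = 4^{−1} = 10 (mod 13).
  i = 4 (α = 12): (12−4)(12−10)(12−2)(12−3) = 8·2·10·9 = 1440 ≡ 10, so v_4 = 10^{−1} = 4 (mod 13).
  i = 5 (α = 3): (3−4)(3−10)(3−2)(3−12) = (−1)·(−7)·1·(−9) = −63 ≡ 2, so v_5 = 2^{−1} = 7 (mod 13).
  v = [8, 10, 10, 4, 7].
Step 2: syndromes of r = [0, 9, 5, 12, 5] (all sums mod 13).
  S_0 = Σ v_i r_i = 8·0 + 10·9 + 10·5 + 4·12 + 7·5 = 223 ≡ 2.
  S_1 = Σ v_i α_i r_i = 8·4·0 + 10·10·9 + 10·2·5 + 4·12·12 + 7·3·5 = 1681 ≡ 4.
  α_i^2 mod 13 = [3, 9, 4, 1, 9].
  S_2 = Σ v_i α_i^2 r_i = 8·3·0 + 10·9·9 + 10·4·5 + 4·1·12 + 7·9·5 = 1373 ≡ 8.
  S = (2, 4, 8) ≠ 0, so r is not a codeword (an error is present).
Step 3: locate the error. For a single error e at position i, S_ℓ = v_i·e·α_i^ℓ, so α_err = S_1/S_0.
  S_0^{−1} = 2^{−1} = 7 (mod 13), so α_err = 4·7 = 28 ≡ 2 = α_3. Error position i = 3.
  Consistency check: S_2/S_1 = 8·10 = 80 ≡ 2 = α_err ✓ (single-error assumption holds).
Step 4: error magnitude e = S_0/v_3 = S_0·∏_{j≠3}(α_3 − α_j) = 2·4 = 8 ≡ 8 (mod 13).
Step 5: correct position 3: c_3 = r_3 − e = 5 − 8 ≡ 10 (mod 13). Hence c = [0, 9, 10, 12, 5].
  Check: interpolating c through the α_i gives m(x) = 7 + 8·x (degree < 2) with m(α_i) = c_i for every i, so c is indeed a codeword.


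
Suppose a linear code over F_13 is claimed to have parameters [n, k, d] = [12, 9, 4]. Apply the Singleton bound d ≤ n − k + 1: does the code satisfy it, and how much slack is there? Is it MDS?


Singleton RHS = n − k + 1 = 4, slack = 0, bound satisfied, MDS.

Singleton bound: d ≤ n − k + 1.
Here n = 12, k = 9, so n − k + 1 = 4.
Given d = 4, check d ≤ 4: YES.
Slack = (n − k + 1) − d = 0.
The code is MDS (slack = 0).
Description: the claimed parameters are [12, 9, 4]_13; such a code would be MDS (meets Singleton bound).


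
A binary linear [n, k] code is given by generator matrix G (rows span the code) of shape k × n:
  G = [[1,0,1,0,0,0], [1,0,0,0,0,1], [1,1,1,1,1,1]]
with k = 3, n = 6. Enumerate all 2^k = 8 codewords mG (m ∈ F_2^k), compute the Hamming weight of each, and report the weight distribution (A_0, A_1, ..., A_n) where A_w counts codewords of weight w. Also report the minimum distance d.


Weight distribution: A_0 = 1, A_2 = 3, A_4 = 3, A_6 = 1. Minimum distance d = 2.

Enumerate all 2^3 = 8 messages m ∈ F_2^3.
For each, compute codeword c = mG in F_2^6, then tally its weight.
  m = 000 → c = 000000, weight = 0.
  m = 100 → c = 101000, weight = 2.
  m = 010 → c = 100001, weight = 2.
  m = 110 → c = 001001, weight = 2.
  m = 001 → c = 111111, weight = 6.
  m = 101 → c = 010111, weight = 4.
  m = 011 → c = 011110, weight = 4.
  m = 111 → c = 110110, weight = 4.
Tally weights:
  weight 0: 1 codewords.
  weight 2: 3 codewords.
  weight 4: 3 codewords.
  weight 6: 1 codewords.
Minimum distance d = smallest w > 0 with A_w > 0 = 2.
Sanity: Σ A_w = 8 = 2^3 = 8 ✓.


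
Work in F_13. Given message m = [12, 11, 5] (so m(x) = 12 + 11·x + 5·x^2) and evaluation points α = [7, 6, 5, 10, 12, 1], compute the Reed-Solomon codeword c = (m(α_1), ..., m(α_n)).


c = [9, 11, 10, 11, 6, 2]

Message polynomial: m(x) = 12 + 11·x + 5·x^2 (mod 13).
For each evaluation point α_i, compute m(α_i) mod 13:
  α_1 = 7: Horner steps 5 → 7 → 9, so m(7) = 9.
  α_2 = 6: Horner steps 5 → 2 → 11, so m(6) = 11.
  α_3 = 5: Horner steps 5 → 10 → 10, so m(5) = 10.
  α_4 = 10: Horner steps 5 → 9 → 11, so m(10) = 11.
  α_5 = 12: Horner steps 5 → 6 → 6, so m(12) = 6.
  α_6 = 1: Horner steps 5 → 3 → 2, so m(1) = 2.
Codeword c = [9, 11, 10, 11, 6, 2] ∈ F_13^6.


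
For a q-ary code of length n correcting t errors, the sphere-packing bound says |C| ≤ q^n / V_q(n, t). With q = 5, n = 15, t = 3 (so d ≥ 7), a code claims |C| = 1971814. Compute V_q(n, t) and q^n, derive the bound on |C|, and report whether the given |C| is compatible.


V_q(n, t) = 30861, q^n = 30517578125, Hamming bound = 988871, |C| = 1971814 > bound (violated).

Step 1: Compute V_q(n, t) = Σ_{j=0}^3 C(n, j) (q−1)^j.
  j = 0: C(15,0)·(4)^0 = 1·1 = 1.
  j = 1: C(15,1)·(4)^1 = 15·4 = 60.
  j = 2: C(15,2)·(4)^2 = 105·16 = 1680.
  j = 3: C(15,3)·(4)^3 = 455·64 = 29120.
  V_q(n, t) = 1 + 60 + 1680 + 29120 = 30861.
Step 2: q^n = 5^15 = 30517578125.
Step 3: Hamming bound ⌊q^n / V_q(n,t)⌋ = ⌊30517578125/30861⌋ = 988871.
Step 4: Compare |C| = 1971814 to 988871: violated.
The claimed |C| lies above the Hamming bound, so no 5-ary code of length 15 with d ≥ 7 can have 1971814 codewords.


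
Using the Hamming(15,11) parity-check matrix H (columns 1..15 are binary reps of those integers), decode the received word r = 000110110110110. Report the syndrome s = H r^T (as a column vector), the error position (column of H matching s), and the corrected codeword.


s = (1, 1, 0, 0)^T, error position = 12, corrected codeword c = 000110110111110

Compute s = H r^T mod 2 one row at a time:
  s_1 = 1 + 0 + 1 + 1 + 0 + 1 + 1 + 0 = 5 ≡ 1 (mod 2).
  s_2 = 1 + 1 + 0 + 1 + 0 + 1 + 1 + 0 = 5 ≡ 1 (mod 2).
  s_3 = 0 + 0 + 0 + 1 + 1 + 1 + 1 + 0 = 4 ≡ 0 (mod 2).
  s_4 = 0 + 0 + 1 + 1 + 0 + 1 + 1 + 0 = 4 ≡ 0 (mod 2).
s = (1, 1, 0, 0)^T — this equals column 12 of H (binary 1100), so error is at position 12.
Correct: flip bit 12 of r = 000110110110110 to get c = 000110110111110.


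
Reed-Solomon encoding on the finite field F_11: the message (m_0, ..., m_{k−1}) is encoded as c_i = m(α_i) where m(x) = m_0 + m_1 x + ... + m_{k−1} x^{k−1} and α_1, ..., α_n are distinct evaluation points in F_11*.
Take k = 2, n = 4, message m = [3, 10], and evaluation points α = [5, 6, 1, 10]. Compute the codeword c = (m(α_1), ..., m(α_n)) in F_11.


c = [9, 8, 2, 4]

Message polynomial: m(x) = 3 + 10·x (mod 11).
For each evaluation point α_i, compute m(α_i) mod 11:
  α_1 = 5: Horner steps 10 → 9, so m(5) = 9.
  α_2 = 6: Horner steps 10 → 8, so m(6) = 8.
  α_3 = 1: Horner steps 10 → 2, so m(1) = 2.
  α_4 = 10: Horner steps 10 → 4, so m(10) = 4.
Codeword c = [9, 8, 2, 4] ∈ F_11^4.


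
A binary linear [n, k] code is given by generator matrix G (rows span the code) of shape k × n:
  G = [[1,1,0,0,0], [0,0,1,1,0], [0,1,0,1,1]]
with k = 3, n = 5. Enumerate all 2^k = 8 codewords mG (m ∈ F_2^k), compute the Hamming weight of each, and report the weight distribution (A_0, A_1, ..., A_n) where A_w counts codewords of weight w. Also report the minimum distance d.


Weight distribution: A_0 = 1, A_2 = 2, A_3 = 4, A_4 = 1. Minimum distance d = 2.

Enumerate all 2^3 = 8 messages m ∈ F_2^3.
For each, compute codeword c = mG in F_2^5, then tally its weight.
  m = 000 → c = 00000, weight = 0.
  m = 100 → c = 11000, weight = 2.
  m = 010 → c = 00110, weight = 2.
  m = 110 → c = 11110, weight = 4.
  m = 001 → c = 01011, weight = 3.
  m = 101 → c = 10011, weight = 3.
  m = 011 → c = 01101, weight = 3.
  m = 111 → c = 10101, weight = 3.
Tally weights:
  weight 0: 1 codewords.
  weight 2: 2 codewords.
  weight 3: 4 codewords.
  weight 4: 1 codewords.
Minimum distance d = smallest w > 0 with A_w > 0 = 2.
Sanity: Σ A_w = 8 = 2^3 = 8 ✓.


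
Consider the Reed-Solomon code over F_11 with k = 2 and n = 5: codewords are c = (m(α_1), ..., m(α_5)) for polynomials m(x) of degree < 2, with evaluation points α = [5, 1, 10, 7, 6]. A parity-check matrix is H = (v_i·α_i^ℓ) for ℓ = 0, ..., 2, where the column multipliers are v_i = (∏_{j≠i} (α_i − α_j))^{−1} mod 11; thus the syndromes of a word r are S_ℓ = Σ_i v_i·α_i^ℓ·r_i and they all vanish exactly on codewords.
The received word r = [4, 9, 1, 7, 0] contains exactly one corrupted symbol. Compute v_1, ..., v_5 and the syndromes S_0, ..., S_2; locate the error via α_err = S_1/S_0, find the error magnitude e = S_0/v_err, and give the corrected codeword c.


S = (6, 5, 6), error at position 3, error magnitude e = 6, c = [4, 9, 6, 7, 0].

Step 1: column multipliers v_i = (∏_{j≠i}(α_i − α_j))^{−1} mod 11.
  i = 1 (α = 5): (5−1)(5−10)(5−7)(5−6) = 4·(−5)·(−2)·(−1) = −40 ≡ 4, so v_1 = 4^{−1} = 3 (mod 11).
  i = 2 (α = 1): (1−5)(1−10)(1−7)(1−6) = (−4)·(−9)·(−6)·(−5) = 1080 ≡ 2, so v_2 = 2^{−1} = 6 (mod 11).
  i = 3 (α = 10): (10−5)(10−1)(10−7)(10−6) = 5·9·3·4 = 540 ≡ 1, so v_3 = 1^{−1} = 1 (mod 11).
  i = 4 (α = 7): (7−5)(7−1)(7−10)(7−6) = 2·6·(−3)·1 = −36 ≡ 8, so v_4 = 8^{−1} = 7 (mod 11).
  i = 5 (α = 6): (6−5)(6−1)(6−10)(6−7) = 1·5·(−4)·(−1) = 20 ≡ 9, so v_5 = 9^{−1} = 5 (mod 11).
  v = [3, 6, 1, 7, 5].
Step 2: syndromes of r = [4, 9, 1, 7, 0] (all sums mod 11).
  S_0 = Σ v_i r_i = 3·4 + 6·9 + 1·1 + 7·7 + 5·0 = 116 ≡ 6.
  S_1 = Σ v_i α_i r_i = 3·5·4 + 6·1·9 + 1·10·1 + 7·7·7 + 5·6·0 = 467 ≡ 5.
  α_i^2 mod 11 = [3, 1, 1, 5, 3].
  S_2 = Σ v_i α_i^2 r_i = 3·3·4 + 6·1·9 + 1·1·1 + 7·5·7 + 5·3·0 = 336 ≡ 6.
  S = (6, 5, 6) ≠ 0, so r is not a codeword (an error is present).
Step 3: locate the error. For a single error e at position i, S_ℓ = v_i·e·α_i^ℓ, so α_err = S_1/S_0.
  S_0^{−1} = 6^{−1} = 2 (mod 11), so α_err = 5·2 = 10 ≡ 10 = α_3. Error position i = 3.
  Consistency check: S_2/S_1 = 6·9 = 54 ≡ 10 = α_err ✓ (single-error assumption holds).
Step 4: error magnitude e = S_0/v_3 = S_0·∏_{j≠3}(α_3 − α_j) = 6·1 = 6 ≡ 6 (mod 11).
Step 5: correct position 3: c_3 = r_3 − e = 1 − 6 ≡ 6 (mod 11). Hence c = [4, 9, 6, 7, 0].
  Check: interpolating c through the α_i gives m(x) = 2 + 7·x (degree < 2) with m(α_i) = c_i for every i, so c is indeed a codeword.


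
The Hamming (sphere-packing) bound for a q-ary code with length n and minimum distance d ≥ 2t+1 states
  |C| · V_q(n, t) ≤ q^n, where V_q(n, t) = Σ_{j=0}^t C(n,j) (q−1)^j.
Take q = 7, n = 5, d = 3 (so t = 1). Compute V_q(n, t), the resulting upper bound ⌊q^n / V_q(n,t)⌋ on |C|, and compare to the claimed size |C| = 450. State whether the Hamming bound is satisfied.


V_q(n, t) = 31, q^n = 16807, Hamming bound = 542, |C| = 450 ≤ bound (satisfied).

Step 1: Compute V_q(n, t) = Σ_{j=0}^1 C(n, j) (q−1)^j.
  j = 0: C(5,0)·(6)^0 = 1·1 = 1.
  j = 1: C(5,1)·(6)^1 = 5·6 = 30.
  V_q(n, t) = 1 + 30 = 31.
Step 2: q^n = 7^5 = 16807.
Step 3: Hamming bound ⌊q^n / V_q(n,t)⌋ = ⌊16807/31⌋ = 542.
Step 4: Compare |C| = 450 to 542: satisfied.
The claimed |C| lies below the Hamming bound.


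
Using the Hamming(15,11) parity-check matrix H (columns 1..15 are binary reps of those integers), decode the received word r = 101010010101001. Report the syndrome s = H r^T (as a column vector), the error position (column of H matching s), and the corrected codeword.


s = (0, 1, 1, 0)^T, error position = 6, corrected codeword c = 101011010101001

Compute s = H r^T mod 2 one row at a time:
  s_1 = 1 + 0 + 1 + 0 + 1 + 0 + 0 + 1 = 4 ≡ 0 (mod 2).
  s_2 = 0 + 1 + 0 + 0 + 1 + 0 + 0 + 1 = 3 ≡ 1 (mod 2).
  s_3 = 0 + 1 + 0 + 0 + 1 + 0 + 0 + 1 = 3 ≡ 1 (mod 2).
  s_4 = 1 + 1 + 1 + 0 + 0 + 0 + 0 + 1 = 4 ≡ 0 (mod 2).
s = (0, 1, 1, 0)^T — this equals column 6 of H (binary 0110), so error is at position 6.
Correct: flip bit 6 of r = 101010010101001 to get c = 101011010101001.


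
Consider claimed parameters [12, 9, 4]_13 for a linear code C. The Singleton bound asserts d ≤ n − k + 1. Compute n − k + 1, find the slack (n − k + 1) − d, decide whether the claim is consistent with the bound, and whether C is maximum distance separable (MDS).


Singleton RHS = n − k + 1 = 4, slack = 0, bound satisfied, MDS.

Singleton bound: d ≤ n − k + 1.
Here n = 12, k = 9, so n − k + 1 = 4.
Given d = 4, check d ≤ 4: YES.
Slack = (n − k + 1) − d = 0.
The code is MDS (slack = 0).
Description: the claimed parameters are [12, 9, 4]_13; such a code would be MDS (meets Singleton bound).


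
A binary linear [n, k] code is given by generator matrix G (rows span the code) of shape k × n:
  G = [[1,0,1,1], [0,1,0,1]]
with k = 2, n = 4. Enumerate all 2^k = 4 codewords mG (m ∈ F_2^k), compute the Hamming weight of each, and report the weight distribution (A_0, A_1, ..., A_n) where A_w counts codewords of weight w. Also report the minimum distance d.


Weight distribution: A_0 = 1, A_2 = 1, A_3 = 2. Minimum distance d = 2.

Enumerate all 2^2 = 4 messages m ∈ F_2^2.
For each, compute codeword c = mG in F_2^4, then tally its weight.
  m = 00 → c = 0000, weight = 0.
  m = 10 → c = 1011, weight = 3.
  m = 01 → c = 0101, weight = 2.
  m = 11 → c = 1110, weight = 3.
Tally weights:
  weight 0: 1 codewords.
  weight 2: 1 codewords.
  weight 3: 2 codewords.
Minimum distance d = smallest w > 0 with A_w > 0 = 2.
Sanity: Σ A_w = 4 = 2^2 = 4 ✓.


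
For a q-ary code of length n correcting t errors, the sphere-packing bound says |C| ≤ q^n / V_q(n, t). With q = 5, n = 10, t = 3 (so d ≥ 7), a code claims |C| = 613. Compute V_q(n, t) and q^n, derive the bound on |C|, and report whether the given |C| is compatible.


V_q(n, t) = 8441, q^n = 9765625, Hamming bound = 1156, |C| = 613 ≤ bound (satisfied).

Step 1: Compute V_q(n, t) = Σ_{j=0}^3 C(n, j) (q−1)^j.
  j = 0: C(10,0)·(4)^0 = 1·1 = 1.
  j = 1: C(10,1)·(4)^1 = 10·4 = 40.
  j = 2: C(10,2)·(4)^2 = 45·16 = 720.
  j = 3: C(10,3)·(4)^3 = 120·64 = 7680.
  V_q(n, t) = 1 + 40 + 720 + 7680 = 8441.
Step 2: q^n = 5^10 = 9765625.
Step 3: Hamming bound ⌊q^n / V_q(n,t)⌋ = ⌊9765625/8441⌋ = 1156.
Step 4: Compare |C| = 613 to 1156: satisfied.
The claimed |C| lies below the Hamming bound.


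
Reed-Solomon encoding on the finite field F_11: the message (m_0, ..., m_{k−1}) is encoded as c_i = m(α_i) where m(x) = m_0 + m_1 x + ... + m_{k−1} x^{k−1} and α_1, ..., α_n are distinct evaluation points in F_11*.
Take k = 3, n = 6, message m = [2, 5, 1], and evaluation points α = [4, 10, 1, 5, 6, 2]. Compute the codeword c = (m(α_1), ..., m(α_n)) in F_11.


c = [5, 9, 8, 8, 2, 5]

Message polynomial: m(x) = 2 + 5·x + 1·x^2 (mod 11).
For each evaluation point α_i, compute m(α_i) mod 11:
  α_1 = 4: Horner steps 1 → 9 → 5, so m(4) = 5.
  α_2 = 10: Horner steps 1 → 4 → 9, so m(10) = 9.
  α_3 = 1: Horner steps 1 → 6 → 8, so m(1) = 8.
  α_4 = 5: Horner steps 1 → 10 → 8, so m(5) = 8.
  α_5 = 6: Horner steps 1 → 0 → 2, so m(6) = 2.
  α_6 = 2: Horner steps 1 → 7 → 5, so m(2) = 5.
Codeword c = [5, 9, 8, 8, 2, 5] ∈ F_11^6.


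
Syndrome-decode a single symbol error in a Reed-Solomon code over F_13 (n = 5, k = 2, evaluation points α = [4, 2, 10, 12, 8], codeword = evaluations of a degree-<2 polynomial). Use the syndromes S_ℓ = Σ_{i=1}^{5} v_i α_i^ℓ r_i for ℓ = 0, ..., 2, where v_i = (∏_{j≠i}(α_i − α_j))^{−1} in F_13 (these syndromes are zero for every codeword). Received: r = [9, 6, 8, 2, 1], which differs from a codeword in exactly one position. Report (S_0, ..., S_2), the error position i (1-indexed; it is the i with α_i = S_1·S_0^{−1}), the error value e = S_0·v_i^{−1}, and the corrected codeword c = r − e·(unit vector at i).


S = (8, 6, 11), error at position 1, error magnitude e = 9, c = [0, 6, 8, 2, 1].

Step 1: column multipliers v_i = (∏_{j≠i}(α_i − α_j))^{−1} mod 13.
  i = 1 (α = 4): (4−2)(4−10)(4−12)(4−8) = 2·(−6)·(−8)·(−4) = −384 ≡ 6, so v_1 = 6^{−1} = 11 (mod 13).
  i = 2 (α = 2): (2−4)(2−10)(2−12)(2−8) = (−2)·(−8)·(−10)·(−6) = 960 ≡ 11, so v_2 = 11^{−1} = 6 (mod 13).
  i = 3 (α = 10): (10−4)(10−2)(10−12)(10−8) = 6·8·(−2)·2 = −192 ≡ 3, so v_3 = 3^{−1} = 9 (mod 13).
  i = 4 (α = 12): (12−4)(12−2)(12−10)(12−8) = 8·10·2·4 = 640 ≡ 3, so v_4 = 3^{−1} = 9 (mod 13).
  i = 5 (α = 8): (8−4)(8−2)(8−10)(8−12) = 4·6·(−2)·(−4) = 192 ≡ 10, so v_5 = 10^{−1} = 4 (mod 13).
  v = [11, 6, 9, 9, 4].
Step 2: syndromes of r = [9, 6, 8, 2, 1] (all sums mod 13).
  S_0 = Σ v_i r_i = 11·9 + 6·6 + 9·8 + 9·2 + 4·1 = 229 ≡ 8.
  S_1 = Σ v_i α_i r_i = 11·4·9 + 6·2·6 + 9·10·8 + 9·12·2 + 4·8·1 = 1436 ≡ 6.
  α_i^2 mod 13 = [3, 4, 9, 1, 12].
  S_2 = Σ v_i α_i^2 r_i = 11·3·9 + 6·4·6 + 9·9·8 + 9·1·2 + 4·12·1 = 1155 ≡ 11.
  S = (8, 6, 11) ≠ 0, so r is not a codeword (an error is present).
Step 3: locate the error. For a single error e at position i, S_ℓ = v_i·e·α_i^ℓ, so α_err = S_1/S_0.
  S_0^{−1} = 8^{−1} = 5 (mod 13), so α_err = 6·5 = 30 ≡ 4 = α_1. Error position i = 1.
  Consistency check: S_2/S_1 = 11·11 = 121 ≡ 4 = α_err ✓ (single-error assumption holds).
Step 4: error magnitude e = S_0/v_1 = S_0·∏_{j≠1}(α_1 − α_j) = 8·6 = 48 ≡ 9 (mod 13).
Step 5: correct position 1: c_1 = r_1 − e = 9 − 9 ≡ 0 (mod 13). Hence c = [0, 6, 8, 2, 1].
  Check: interpolating c through the α_i gives m(x) = 12 + 10·x (degree < 2) with m(α_i) = c_i for every i, so c is indeed a codeword.


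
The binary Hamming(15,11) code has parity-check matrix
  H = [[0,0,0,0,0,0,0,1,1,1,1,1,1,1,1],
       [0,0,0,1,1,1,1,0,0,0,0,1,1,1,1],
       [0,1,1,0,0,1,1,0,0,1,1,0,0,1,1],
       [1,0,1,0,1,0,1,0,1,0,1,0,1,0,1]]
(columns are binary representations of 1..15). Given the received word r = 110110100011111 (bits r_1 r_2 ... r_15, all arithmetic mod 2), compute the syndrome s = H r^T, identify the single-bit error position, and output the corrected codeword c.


s = (1, 1, 1, 0)^T, error position = 14, corrected codeword c = 110110100011101

Compute s = H r^T mod 2 one row at a time:
  s_1 = 0 + 0 + 0 + 1 + 1 + 1 + 1 + 1 = 5 ≡ 1 (mod 2).
  s_2 = 1 + 1 + 0 + 1 + 1 + 1 + 1 + 1 = 7 ≡ 1 (mod 2).
  s_3 = 1 + 0 + 0 + 1 + 0 + 1 + 1 + 1 = 5 ≡ 1 (mod 2).
  s_4 = 1 + 0 + 1 + 1 + 0 + 1 + 1 + 1 = 6 ≡ 0 (mod 2).
s = (1, 1, 1, 0)^T — this equals column 14 of H (binary 1110), so error is at position 14.
Correct: flip bit 14 of r = 110110100011111 to get c = 110110100011101.


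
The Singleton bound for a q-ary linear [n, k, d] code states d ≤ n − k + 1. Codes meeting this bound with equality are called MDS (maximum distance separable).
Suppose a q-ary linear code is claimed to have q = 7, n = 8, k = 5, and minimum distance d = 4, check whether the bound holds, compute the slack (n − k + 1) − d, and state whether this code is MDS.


Singleton RHS = n − k + 1 = 4, slack = 0, bound satisfied, MDS.

Singleton bound: d ≤ n − k + 1.
Here n = 8, k = 5, so n − k + 1 = 4.
Given d = 4, check d ≤ 4: YES.
Slack = (n − k + 1) − d = 0.
The code is MDS (slack = 0).
Description: the claimed parameters are [8, 5, 4]_7; such a code would be MDS (meets Singleton bound).


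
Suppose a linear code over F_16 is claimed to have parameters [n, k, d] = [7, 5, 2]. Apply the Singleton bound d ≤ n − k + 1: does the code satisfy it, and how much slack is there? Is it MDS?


Singleton RHS = n − k + 1 = 3, slack = 1, bound satisfied, not MDS.

Singleton bound: d ≤ n − k + 1.
Here n = 7, k = 5, so n − k + 1 = 3.
Given d = 2, check d ≤ 3: YES.
Slack = (n − k + 1) − d = 1.
The code is NOT MDS (slack = 1 > 0).
Description: the claimed parameters are [7, 5, 2]_16; such a code would be non-MDS.


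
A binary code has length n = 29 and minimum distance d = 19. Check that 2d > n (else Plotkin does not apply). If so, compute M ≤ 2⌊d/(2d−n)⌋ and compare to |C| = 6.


Plotkin bound M ≤ 4; given |C| = 6 > bound (violated).

Check applicability: 2d = 38, n = 29.
2d − n = 9 > 0, so Plotkin applies.
Compute d/(2d−n) = 19/9 ≈ 2.1111.
⌊d/(2d−n)⌋ = 2.
Plotkin bound: M ≤ 2·2 = 4.
Given |C| = 6, check: VIOLATED.
This |C| is above the Plotkin bound, so no binary code with n = 29, d = 19 and 6 codewords exists.


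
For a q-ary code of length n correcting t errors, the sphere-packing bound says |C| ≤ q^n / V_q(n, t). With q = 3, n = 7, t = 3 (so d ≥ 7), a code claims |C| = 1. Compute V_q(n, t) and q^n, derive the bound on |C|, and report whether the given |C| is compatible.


V_q(n, t) = 379, q^n = 2187, Hamming bound = 5, |C| = 1 ≤ bound (satisfied).

Step 1: Compute V_q(n, t) = Σ_{j=0}^3 C(n, j) (q−1)^j.
  j = 0: C(7,0)·(2)^0 = 1·1 = 1.
  j = 1: C(7,1)·(2)^1 = 7·2 = 14.
  j = 2: C(7,2)·(2)^2 = 21·4 = 84.
  j = 3: C(7,3)·(2)^3 = 35·8 = 280.
  V_q(n, t) = 1 + 14 + 84 + 280 = 379.
Step 2: q^n = 3^7 = 2187.
Step 3: Hamming bound ⌊q^n / V_q(n,t)⌋ = ⌊2187/379⌋ = 5.
Step 4: Compare |C| = 1 to 5: satisfied.
The claimed |C| lies below the Hamming bound.


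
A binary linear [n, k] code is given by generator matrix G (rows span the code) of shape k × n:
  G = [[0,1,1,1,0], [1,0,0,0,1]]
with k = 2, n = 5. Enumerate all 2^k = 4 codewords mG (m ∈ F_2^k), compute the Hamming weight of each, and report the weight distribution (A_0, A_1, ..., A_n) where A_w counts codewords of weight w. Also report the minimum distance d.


Weight distribution: A_0 = 1, A_2 = 1, A_3 = 1, A_5 = 1. Minimum distance d = 2.

Enumerate all 2^2 = 4 messages m ∈ F_2^2.
For each, compute codeword c = mG in F_2^5, then tally its weight.
  m = 00 → c = 00000, weight = 0.
  m = 10 → c = 01110, weight = 3.
  m = 01 → c = 10001, weight = 2.
  m = 11 → c = 11111, weight = 5.
Tally weights:
  weight 0: 1 codewords.
  weight 2: 1 codewords.
  weight 3: 1 codewords.
  weight 5: 1 codewords.
Minimum distance d = smallest w > 0 with A_w > 0 = 2.
Sanity: Σ A_w = 4 = 2^2 = 4 ✓.


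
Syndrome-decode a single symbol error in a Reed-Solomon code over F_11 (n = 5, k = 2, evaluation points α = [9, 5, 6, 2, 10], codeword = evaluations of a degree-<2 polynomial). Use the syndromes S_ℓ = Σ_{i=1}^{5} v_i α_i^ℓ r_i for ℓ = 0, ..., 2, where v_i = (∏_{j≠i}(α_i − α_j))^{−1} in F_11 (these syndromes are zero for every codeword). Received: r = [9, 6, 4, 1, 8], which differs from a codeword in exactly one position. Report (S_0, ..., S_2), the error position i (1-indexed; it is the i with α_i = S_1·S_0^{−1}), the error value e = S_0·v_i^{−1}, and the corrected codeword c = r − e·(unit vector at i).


S = (2, 9, 2), error at position 5, error magnitude e = 1, c = [9, 6, 4, 1, 7].

Step 1: column multipliers v_i = (∏_{j≠i}(α_i − α_j))^{−1} mod 11.
  i = 1 (α = 9): (9−5)(9−6)(9−2)(9−10) = 4·3·7·(−1) = −84 ≡ 4, so v_1 = 4^{−1} = 3 (mod 11).
  i = 2 (α = 5): (5−9)(5−6)(5−2)(5−10) = (−4)·(−1)·3·(−5) = −60 ≡ 6, so v_2 = 6^{−1} = 2 (mod 11).
  i = 3 (α = 6): (6−9)(6−5)(6−2)(6−10) = (−3)·1·4·(−4) = 48 ≡ 4, so v_3 = 4^{−1} = 3 (mod 11).
  i = 4 (α = 2): (2−9)(2−5)(2−6)(2−10) = (−7)·(−3)·(−4)·(−8) = 672 ≡ 1, so v_4 = 1^{−1} = 1 (mod 11).
  i = 5 (α = 10): (10−9)(10−5)(10−6)(10−2) = 1·5·4·8 = 160 ≡ 6, so v_5 = 6^{−1} = 2 (mod 11).
  v = [3, 2, 3, 1, 2].
Step 2: syndromes of r = [9, 6, 4, 1, 8] (all sums mod 11).
  S_0 = Σ v_i r_i = 3·9 + 2·6 + 3·4 + 1·1 + 2·8 = 68 ≡ 2.
  S_1 = Σ v_i α_i r_i = 3·9·9 + 2·5·6 + 3·6·4 + 1·2·1 + 2·10·8 = 537 ≡ 9.
  α_i^2 mod 11 = [4, 3, 3, 4, 1].
  S_2 = Σ v_i α_i^2 r_i = 3·4·9 + 2·3·6 + 3·3·4 + 1·4·1 + 2·1·8 = 200 ≡ 2.
  S = (2, 9, 2) ≠ 0, so r is not a codeword (an error is present).
Step 3: locate the error. For a single error e at position i, S_ℓ = v_i·e·α_i^ℓ, so α_err = S_1/S_0.
  S_0^{−1} = 2^{−1} = 6 (mod 11), so α_err = 9·6 = 54 ≡ 10 = α_5. Error position i = 5.
  Consistency check: S_2/S_1 = 2·5 = 10 ≡ 10 = α_err ✓ (single-error assumption holds).
Step 4: error magnitude e = S_0/v_5 = S_0·∏_{j≠5}(α_5 − α_j) = 2·6 = 12 ≡ 1 (mod 11).
Step 5: correct position 5: c_5 = r_5 − e = 8 − 1 ≡ 7 (mod 11). Hence c = [9, 6, 4, 1, 7].
  Check: interpolating c through the α_i gives m(x) = 5 + 9·x (degree < 2) with m(α_i) = c_i for every i, so c is indeed a codeword.


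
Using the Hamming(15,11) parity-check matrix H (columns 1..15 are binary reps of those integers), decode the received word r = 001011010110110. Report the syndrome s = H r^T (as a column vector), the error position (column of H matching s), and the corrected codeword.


s = (1, 0, 1, 0)^T, error position = 10, corrected codeword c = 001011010010110

Compute s = H r^T mod 2 one row at a time:
  s_1 = 1 + 0 + 1 + 1 + 0 + 1 + 1 + 0 = 5 ≡ 1 (mod 2).
  s_2 = 0 + 1 + 1 + 0 + 0 + 1 + 1 + 0 = 4 ≡ 0 (mod 2).
  s_3 = 0 + 1 + 1 + 0 + 1 + 1 + 1 + 0 = 5 ≡ 1 (mod 2).
  s_4 = 0 + 1 + 1 + 0 + 0 + 1 + 1 + 0 = 4 ≡ 0 (mod 2).
s = (1, 0, 1, 0)^T — this equals column 10 of H (binary 1010), so error is at position 10.
Correct: flip bit 10 of r = 001011010110110 to get c = 001011010010110.


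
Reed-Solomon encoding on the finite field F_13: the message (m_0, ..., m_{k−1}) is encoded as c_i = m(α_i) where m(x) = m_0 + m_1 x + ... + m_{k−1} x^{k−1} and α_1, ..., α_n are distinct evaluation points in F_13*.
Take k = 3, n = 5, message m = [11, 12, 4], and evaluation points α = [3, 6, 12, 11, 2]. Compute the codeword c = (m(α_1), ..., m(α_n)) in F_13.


c = [5, 6, 3, 3, 12]

Message polynomial: m(x) = 11 + 12·x + 4·x^2 (mod 13).
For each evaluation point α_i, compute m(α_i) mod 13:
  α_1 = 3: Horner steps 4 → 11 → 5, so m(3) = 5.
  α_2 = 6: Horner steps 4 → 10 → 6, so m(6) = 6.
  α_3 = 12: Horner steps 4 → 8 → 3, so m(12) = 3.
  α_4 = 11: Horner steps 4 → 4 → 3, so m(11) = 3.
  α_5 = 2: Horner steps 4 → 7 → 12, so m(2) = 12.
Codeword c = [5, 6, 3, 3, 12] ∈ F_13^5.


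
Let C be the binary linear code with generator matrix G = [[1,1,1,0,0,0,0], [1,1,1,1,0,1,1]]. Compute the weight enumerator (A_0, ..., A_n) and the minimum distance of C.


Weight distribution: A_0 = 1, A_3 = 2, A_6 = 1. Minimum distance d = 3.

Enumerate all 2^2 = 4 messages m ∈ F_2^2.
For each, compute codeword c = mG in F_2^7, then tally its weight.
  m = 00 → c = 0000000, weight = 0.
  m = 10 → c = 1110000, weight = 3.
  m = 01 → c = 1111011, weight = 6.
  m = 11 → c = 0001011, weight = 3.
Tally weights:
  weight 0: 1 codewords.
  weight 3: 2 codewords.
  weight 6: 1 codewords.
Minimum distance d = smallest w > 0 with A_w > 0 = 3.
Sanity: Σ A_w = 4 = 2^2 = 4 ✓.


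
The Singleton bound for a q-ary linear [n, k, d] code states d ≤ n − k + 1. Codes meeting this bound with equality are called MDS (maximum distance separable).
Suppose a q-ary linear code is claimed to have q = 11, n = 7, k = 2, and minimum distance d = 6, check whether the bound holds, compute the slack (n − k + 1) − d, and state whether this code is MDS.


Singleton RHS = n − k + 1 = 6, slack = 0, bound satisfied, MDS.

Singleton bound: d ≤ n − k + 1.
Here n = 7, k = 2, so n − k + 1 = 6.
Given d = 6, check d ≤ 6: YES.
Slack = (n − k + 1) − d = 0.
The code is MDS (slack = 0).
Description: the claimed parameters are [7, 2, 6]_11; such a code would be MDS (meets Singleton bound).


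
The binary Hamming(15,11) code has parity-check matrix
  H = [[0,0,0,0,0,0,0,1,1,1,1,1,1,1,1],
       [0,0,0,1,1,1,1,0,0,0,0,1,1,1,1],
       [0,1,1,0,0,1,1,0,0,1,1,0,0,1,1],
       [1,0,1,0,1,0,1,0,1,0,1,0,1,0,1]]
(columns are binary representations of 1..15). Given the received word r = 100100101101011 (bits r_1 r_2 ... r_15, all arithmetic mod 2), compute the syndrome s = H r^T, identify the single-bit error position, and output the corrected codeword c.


s = (1, 1, 0, 0)^T, error position = 12, corrected codeword c = 100100101100011

Compute s = H r^T mod 2 one row at a time:
  s_1 = 0 + 1 + 1 + 0 + 1 + 0 + 1 + 1 = 5 ≡ 1 (mod 2).
  s_2 = 1 + 0 + 0 + 1 + 1 + 0 + 1 + 1 = 5 ≡ 1 (mod 2).
  s_3 = 0 + 0 + 0 + 1 + 1 + 0 + 1 + 1 = 4 ≡ 0 (mod 2).
  s_4 = 1 + 0 + 0 + 1 + 1 + 0 + 0 + 1 = 4 ≡ 0 (mod 2).
s = (1, 1, 0, 0)^T — this equals column 12 of H (binary 1100), so error is at position 12.
Correct: flip bit 12 of r = 100100101101011 to get c = 100100101100011.


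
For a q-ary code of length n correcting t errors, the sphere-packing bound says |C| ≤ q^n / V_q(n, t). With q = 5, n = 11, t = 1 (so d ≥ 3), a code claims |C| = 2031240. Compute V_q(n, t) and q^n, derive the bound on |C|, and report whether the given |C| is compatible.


V_q(n, t) = 45, q^n = 48828125, Hamming bound = 1085069, |C| = 2031240 > bound (violated).

Step 1: Compute V_q(n, t) = Σ_{j=0}^1 C(n, j) (q−1)^j.
  j = 0: C(11,0)·(4)^0 = 1·1 = 1.
  j = 1: C(11,1)·(4)^1 = 11·4 = 44.
  V_q(n, t) = 1 + 44 = 45.
Step 2: q^n = 5^11 = 48828125.
Step 3: Hamming bound ⌊q^n / V_q(n,t)⌋ = ⌊48828125/45⌋ = 1085069.
Step 4: Compare |C| = 2031240 to 1085069: violated.
The claimed |C| lies above the Hamming bound, so no 5-ary code of length 11 with d ≥ 3 can have 2031240 codewords.


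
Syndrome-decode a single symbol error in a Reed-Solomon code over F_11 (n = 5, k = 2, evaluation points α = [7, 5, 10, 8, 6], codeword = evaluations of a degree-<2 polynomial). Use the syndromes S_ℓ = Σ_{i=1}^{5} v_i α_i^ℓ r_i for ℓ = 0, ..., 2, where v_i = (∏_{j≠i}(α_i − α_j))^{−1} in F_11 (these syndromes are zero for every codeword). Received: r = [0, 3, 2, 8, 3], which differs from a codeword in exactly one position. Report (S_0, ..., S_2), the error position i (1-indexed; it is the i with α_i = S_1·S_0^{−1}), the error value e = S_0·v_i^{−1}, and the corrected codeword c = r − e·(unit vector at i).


S = (1, 5, 3), error at position 2, error magnitude e = 8, c = [0, 6, 2, 8, 3].

Step 1: column multipliers v_i = (∏_{j≠i}(α_i − α_j))^{−1} mod 11.
  i = 1 (α = 7): (7−5)(7−10)(7−8)(7−6) = 2·(−3)·(−1)·1 = 6 ≡ 6, so v_1 = 6^{−1} = 2 (mod 11).
  i = 2 (α = 5): (5−7)(5−10)(5−8)(5−6) = (−2)·(−5)·(−3)·(−1) = 30 ≡ 8, so v_2 = 8^{−1} = 7 (mod 11).
  i = 3 (α = 10): (10−7)(10−5)(10−8)(10−6) = 3·5·2·4 = 120 ≡ 10, so v_3 = 10^{−1} = 10 (mod 11).
  i = 4 (α = 8): (8−7)(8−5)(8−10)(8−6) = 1·3·(−2)·2 = −12 ≡ 10, so v_4 = 10^{−1} = 10 (mod 11).
  i = 5 (α = 6): (6−7)(6−5)(6−10)(6−8) = (−1)·1·(−4)·(−2) = −8 ≡ 3, so v_5 = 3^{−1} = 4 (mod 11).
  v = [2, 7, 10, 10, 4].
Step 2: syndromes of r = [0, 3, 2, 8, 3] (all sums mod 11).
  S_0 = Σ v_i r_i = 2·0 + 7·3 + 10·2 + 10·8 + 4·3 = 133 ≡ 1.
  S_1 = Σ v_i α_i r_i = 2·7·0 + 7·5·3 + 10·10·2 + 10·8·8 + 4·6·3 = 1017 ≡ 5.
  α_i^2 mod 11 = [5, 3, 1, 9, 3].
  S_2 = Σ v_i α_i^2 r_i = 2·5·0 + 7·3·3 + 10·1·2 + 10·9·8 + 4·3·3 = 839 ≡ 3.
  S = (1, 5, 3) ≠ 0, so r is not a codeword (an error is present).
Step 3: locate the error. For a single error e at position i, S_ℓ = v_i·e·α_i^ℓ, so α_err = S_1/S_0.
  S_0^{−1} = 1^{−1} = 1 (mod 11), so α_err = 5·1 = 5 ≡ 5 = α_2. Error position i = 2.
  Consistency check: S_2/S_1 = 3·9 = 27 ≡ 5 = α_err ✓ (single-error assumption holds).
Step 4: error magnitude e = S_0/v_2 = S_0·∏_{j≠2}(α_2 − α_j) = 1·8 = 8 ≡ 8 (mod 11).
Step 5: correct position 2: c_2 = r_2 − e = 3 − 8 ≡ 6 (mod 11). Hence c = [0, 6, 2, 8, 3].
  Check: interpolating c through the α_i gives m(x) = 10 + 8·x (degree < 2) with m(α_i) = c_i for every i, so c is indeed a codeword.


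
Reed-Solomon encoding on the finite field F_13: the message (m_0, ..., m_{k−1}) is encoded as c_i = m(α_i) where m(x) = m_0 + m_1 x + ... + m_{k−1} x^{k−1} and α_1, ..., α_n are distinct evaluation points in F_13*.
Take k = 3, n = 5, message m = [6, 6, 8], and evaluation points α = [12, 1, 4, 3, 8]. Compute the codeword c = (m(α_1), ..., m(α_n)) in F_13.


c = [8, 7, 2, 5, 7]

Message polynomial: m(x) = 6 + 6·x + 8·x^2 (mod 13).
For each evaluation point α_i, compute m(α_i) mod 13:
  α_1 = 12: Horner steps 8 → 11 → 8, so m(12) = 8.
  α_2 = 1: Horner steps 8 → 1 → 7, so m(1) = 7.
  α_3 = 4: Horner steps 8 → 12 → 2, so m(4) = 2.
  α_4 = 3: Horner steps 8 → 4 → 5, so m(3) = 5.
  α_5 = 8: Horner steps 8 → 5 → 7, so m(8) = 7.
Codeword c = [8, 7, 2, 5, 7] ∈ F_13^5.


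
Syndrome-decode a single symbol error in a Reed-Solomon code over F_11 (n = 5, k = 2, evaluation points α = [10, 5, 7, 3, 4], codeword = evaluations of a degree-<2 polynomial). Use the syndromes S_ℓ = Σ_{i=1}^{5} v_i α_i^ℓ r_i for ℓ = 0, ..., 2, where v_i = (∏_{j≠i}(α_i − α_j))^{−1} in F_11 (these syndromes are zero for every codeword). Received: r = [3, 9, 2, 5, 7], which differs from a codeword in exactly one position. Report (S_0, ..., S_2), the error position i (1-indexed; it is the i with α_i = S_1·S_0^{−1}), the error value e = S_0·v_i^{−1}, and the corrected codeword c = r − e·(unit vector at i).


S = (2, 9, 2), error at position 1, error magnitude e = 6, c = [8, 9, 2, 5, 7].

Step 1: column multipliers v_i = (∏_{j≠i}(α_i − α_j))^{−1} mod 11.
  i = 1 (α = 10): (10−5)(10−7)(10−3)(10−4) = 5·3·7·6 = 630 ≡ 3, so v_1 = 3^{−1} = 4 (mod 11).
  i = 2 (α = 5): (5−10)(5−7)(5−3)(5−4) = (−5)·(−2)·2·1 = 20 ≡ 9, so v_2 = 9^{−1} = 5 (mod 11).
  i = 3 (α = 7): (7−10)(7−5)(7−3)(7−4) = (−3)·2·4·3 = −72 ≡ 5, so v_3 = 5^{−1} = 9 (mod 11).
  i = 4 (α = 3): (3−10)(3−5)(3−7)(3−4) = (−7)·(−2)·(−4)·(−1) = 56 ≡ 1, so v_4 = 1^{−1} = 1 (mod 11).
  i = 5 (α = 4): (4−10)(4−5)(4−7)(4−3) = (−6)·(−1)·(−3)·1 = −18 ≡ 4, so v_5 = 4^{−1} = 3 (mod 11).
  v = [4, 5, 9, 1, 3].
Step 2: syndromes of r = [3, 9, 2, 5, 7] (all sums mod 11).
  S_0 = Σ v_i r_i = 4·3 + 5·9 + 9·2 + 1·5 + 3·7 = 101 ≡ 2.
  S_1 = Σ v_i α_i r_i = 4·10·3 + 5·5·9 + 9·7·2 + 1·3·5 + 3·4·7 = 570 ≡ 9.
  α_i^2 mod 11 = [1, 3, 5, 9, 5].
  S_2 = Σ v_i α_i^2 r_i = 4·1·3 + 5·3·9 + 9·5·2 + 1·9·5 + 3·5·7 = 387 ≡ 2.
  S = (2, 9, 2) ≠ 0, so r is not a codeword (an error is present).
Step 3: locate the error. For a single error e at position i, S_ℓ = v_i·e·α_i^ℓ, so α_err = S_1/S_0.
  S_0^{−1} = 2^{−1} = 6 (mod 11), so α_err = 9·6 = 54 ≡ 10 = α_1. Error position i = 1.
  Consistency check: S_2/S_1 = 2·5 = 10 ≡ 10 = α_err ✓ (single-error assumption holds).
Step 4: error magnitude e = S_0/v_1 = S_0·∏_{j≠1}(α_1 − α_j) = 2·3 = 6 ≡ 6 (mod 11).
Step 5: correct position 1: c_1 = r_1 − e = 3 − 6 ≡ 8 (mod 11). Hence c = [8, 9, 2, 5, 7].
  Check: interpolating c through the α_i gives m(x) = 10 + 2·x (degree < 2) with m(α_i) = c_i for every i, so c is indeed a codeword.


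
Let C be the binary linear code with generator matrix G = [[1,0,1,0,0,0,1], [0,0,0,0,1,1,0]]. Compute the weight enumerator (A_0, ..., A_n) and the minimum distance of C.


Weight distribution: A_0 = 1, A_2 = 1, A_3 = 1, A_5 = 1. Minimum distance d = 2.

Enumerate all 2^2 = 4 messages m ∈ F_2^2.
For each, compute codeword c = mG in F_2^7, then tally its weight.
  m = 00 → c = 0000000, weight = 0.
  m = 10 → c = 1010001, weight = 3.
  m = 01 → c = 0000110, weight = 2.
  m = 11 → c = 1010111, weight = 5.
Tally weights:
  weight 0: 1 codewords.
  weight 2: 1 codewords.
  weight 3: 1 codewords.
  weight 5: 1 codewords.
Minimum distance d = smallest w > 0 with A_w > 0 = 2.
Sanity: Σ A_w = 4 = 2^2 = 4 ✓.


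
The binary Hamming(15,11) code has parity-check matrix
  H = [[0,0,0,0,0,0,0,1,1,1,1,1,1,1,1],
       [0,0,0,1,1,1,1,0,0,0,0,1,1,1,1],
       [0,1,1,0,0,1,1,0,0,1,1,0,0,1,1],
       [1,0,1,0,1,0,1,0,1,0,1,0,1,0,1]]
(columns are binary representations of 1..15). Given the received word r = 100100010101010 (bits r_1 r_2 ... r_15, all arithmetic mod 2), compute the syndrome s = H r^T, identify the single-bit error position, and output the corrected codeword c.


s = (0, 1, 0, 1)^T, error position = 5, corrected codeword c = 100110010101010

Compute s = H r^T mod 2 one row at a time:
  s_1 = 1 + 0 + 1 + 0 + 1 + 0 + 1 + 0 = 4 ≡ 0 (mod 2).
  s_2 = 1 + 0 + 0 + 0 + 1 + 0 + 1 + 0 = 3 ≡ 1 (mod 2).
  s_3 = 0 + 0 + 0 + 0 + 1 + 0 + 1 + 0 = 2 ≡ 0 (mod 2).
  s_4 = 1 + 0 + 0 + 0 + 0 + 0 + 0 + 0 = 1 ≡ 1 (mod 2).
s = (0, 1, 0, 1)^T — this equals column 5 of H (binary 0101), so error is at position 5.
Correct: flip bit 5 of r = 100100010101010 to get c = 100110010101010.


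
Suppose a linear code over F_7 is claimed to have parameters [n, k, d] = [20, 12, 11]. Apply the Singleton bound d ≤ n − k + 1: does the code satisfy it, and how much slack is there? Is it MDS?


Singleton RHS = n − k + 1 = 9, slack = -2, bound violated (no such code; not MDS).

Singleton bound: d ≤ n − k + 1.
Here n = 20, k = 12, so n − k + 1 = 9.
Given d = 11, check d ≤ 9: NO.
Slack = (n − k + 1) − d = -2.
The slack is negative: d = 11 exceeds n − k + 1 = 9 by 2, so the Singleton bound is violated and no linear [20, 12, 11]_7 code can exist. In particular it is not MDS (MDS requires d = n − k + 1 exactly).
Description: the claimed parameters are [20, 12, 11]_7; such a code would be impossible (violates the Singleton bound).


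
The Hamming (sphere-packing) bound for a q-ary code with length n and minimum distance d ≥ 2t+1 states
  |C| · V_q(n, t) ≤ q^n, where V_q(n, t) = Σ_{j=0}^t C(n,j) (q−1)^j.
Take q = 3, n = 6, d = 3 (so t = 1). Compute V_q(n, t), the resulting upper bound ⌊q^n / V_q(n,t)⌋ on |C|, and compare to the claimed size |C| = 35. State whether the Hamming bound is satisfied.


V_q(n, t) = 13, q^n = 729, Hamming bound = 56, |C| = 35 ≤ bound (satisfied).

Step 1: Compute V_q(n, t) = Σ_{j=0}^1 C(n, j) (q−1)^j.
  j = 0: C(6,0)·(2)^0 = 1·1 = 1.
  j = 1: C(6,1)·(2)^1 = 6·2 = 12.
  V_q(n, t) = 1 + 12 = 13.
Step 2: q^n = 3^6 = 729.
Step 3: Hamming bound ⌊q^n / V_q(n,t)⌋ = ⌊729/13⌋ = 56.
Step 4: Compare |C| = 35 to 56: satisfied.
The claimed |C| lies below the Hamming bound.


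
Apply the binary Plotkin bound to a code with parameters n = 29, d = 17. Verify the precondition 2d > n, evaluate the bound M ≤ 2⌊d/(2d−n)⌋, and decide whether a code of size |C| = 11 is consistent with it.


Plotkin bound M ≤ 6; given |C| = 11 > bound (violated).

Check applicability: 2d = 34, n = 29.
2d − n = 5 > 0, so Plotkin applies.
Compute d/(2d−n) = 17/5 ≈ 3.4000.
⌊d/(2d−n)⌋ = 3.
Plotkin bound: M ≤ 2·3 = 6.
Given |C| = 11, check: VIOLATED.
This |C| is above the Plotkin bound, so no binary code with n = 29, d = 17 and 11 codewords exists.


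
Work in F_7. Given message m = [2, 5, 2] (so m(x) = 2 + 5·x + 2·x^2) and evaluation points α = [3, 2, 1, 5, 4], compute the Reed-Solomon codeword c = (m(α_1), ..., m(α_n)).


c = [0, 6, 2, 0, 5]

Message polynomial: m(x) = 2 + 5·x + 2·x^2 (mod 7).
For each evaluation point α_i, compute m(α_i) mod 7:
  α_1 = 3: Horner steps 2 → 4 → 0, so m(3) = 0.
  α_2 = 2: Horner steps 2 → 2 → 6, so m(2) = 6.
  α_3 = 1: Horner steps 2 → 0 → 2, so m(1) = 2.
  α_4 = 5: Horner steps 2 → 1 → 0, so m(5) = 0.
  α_5 = 4: Horner steps 2 → 6 → 5, so m(4) = 5.
Codeword c = [0, 6, 2, 0, 5] ∈ F_7^5.


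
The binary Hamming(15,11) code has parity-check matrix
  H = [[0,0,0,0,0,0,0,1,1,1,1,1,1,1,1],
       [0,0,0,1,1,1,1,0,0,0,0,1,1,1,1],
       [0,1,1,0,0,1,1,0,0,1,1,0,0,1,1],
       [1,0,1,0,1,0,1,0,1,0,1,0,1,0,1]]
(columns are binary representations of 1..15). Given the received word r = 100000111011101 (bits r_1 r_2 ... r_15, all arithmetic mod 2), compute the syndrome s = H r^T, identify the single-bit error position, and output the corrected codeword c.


s = (0, 0, 1, 0)^T, error position = 2, corrected codeword c = 110000111011101

Compute s = H r^T mod 2 one row at a time:
  s_1 = 1 + 1 + 0 + 1 + 1 + 1 + 0 + 1 = 6 ≡ 0 (mod 2).
  s_2 = 0 + 0 + 0 + 1 + 1 + 1 + 0 + 1 = 4 ≡ 0 (mod 2).
  s_3 = 0 + 0 + 0 + 1 + 0 + 1 + 0 + 1 = 3 ≡ 1 (mod 2).
  s_4 = 1 + 0 + 0 + 1 + 1 + 1 + 1 + 1 = 6 ≡ 0 (mod 2).
s = (0, 0, 1, 0)^T — this equals column 2 of H (binary 0010), so error is at position 2.
Correct: flip bit 2 of r = 100000111011101 to get c = 110000111011101.
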